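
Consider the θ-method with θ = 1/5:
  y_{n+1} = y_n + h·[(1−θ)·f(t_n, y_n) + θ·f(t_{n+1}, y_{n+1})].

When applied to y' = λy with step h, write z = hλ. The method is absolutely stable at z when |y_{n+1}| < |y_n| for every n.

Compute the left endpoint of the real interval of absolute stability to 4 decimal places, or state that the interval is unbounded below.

Test eqn y'=λy, z=hλ:
  y_{n+1} = y_n + z·[4/5·y_n + 1/5·y_{n+1}] ⇒ (1 − 1/5z)y_{n+1} = (1 + 4/5z)y_n
  so R(z) = (1 + 4/5z)/(1 − 1/5z).

Boundary: |R(x)|=1, x<0.
x=-0.36: |R|=0.6642
R=−1: 1+4/5x = −1+1/5x ⇒ -3/5x=2 ⇒ x=2/(-3/5)=-3.3333
Confirm numerically:
  x=-2.479: |R|=0.65731 <1
  x=-2.203: |R|=0.52922 <1
  x=-1.577: |R|=0.19887 <1
  x=-3.812: |R|=1.16296 >1
  x=-3.429: |R|=1.03405 >1
So |R|<1 on (-3.3333, 0).

z* = -3.3333.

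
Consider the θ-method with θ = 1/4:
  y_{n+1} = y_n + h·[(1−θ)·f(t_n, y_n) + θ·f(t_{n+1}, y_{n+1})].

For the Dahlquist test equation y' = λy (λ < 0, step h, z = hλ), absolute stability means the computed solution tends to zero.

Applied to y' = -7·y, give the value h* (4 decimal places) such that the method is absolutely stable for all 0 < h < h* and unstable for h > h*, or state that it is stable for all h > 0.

(-4.0000,0); λ=-7 ⇒ h* = (4)/7 = 0.5714.

Set f=λy, z=hλ:
  y_{n+1} = y_n + z·[3/4·y_n + 1/4·y_{n+1}] ⇒ (1 − 1/4z)y_{n+1} = (1 + 3/4z)y_n
  R(z) = (1 + 3/4z)/(1 − 1/4z).

Solve |R(x)|<1 on ℝ⁻.
x=-0.7: |R|=0.4043
R=−1: 1+3/4x = −1+1/4x ⇒ -1/2x=2 ⇒ x=2/(-1/2)=-4.0000
Confirm numerically:
  x=-3.747: |R|=0.93468 <1
  x=-2.515: |R|=0.54413 <1
  x=-2.208: |R|=0.42268 <1
  x=-4.242: |R|=1.05872 >1
  x=-4.106: |R|=1.02615 >1
Interval (-4.0000, 0).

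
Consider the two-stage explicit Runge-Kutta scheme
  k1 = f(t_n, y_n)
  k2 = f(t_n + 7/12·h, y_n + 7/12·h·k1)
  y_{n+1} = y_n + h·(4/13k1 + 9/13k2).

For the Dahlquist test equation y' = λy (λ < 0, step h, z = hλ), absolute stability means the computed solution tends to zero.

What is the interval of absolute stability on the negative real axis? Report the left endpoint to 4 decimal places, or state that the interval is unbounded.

z∈(-2.4762,0).

Test eqn y'=λy, z=hλ:
  k1=λy_n ⇒ h·k1=z·y_n;  k2=λ(1+7/12z)y_n ⇒ h·k2=z(1+7/12z)y_n
  y_{n+1}/y_n = 1 + 4/13z + 9/13z(1+7/12z) = 1 + z + 21/52z²
  ⇒ R(z) = 1 + z + 21/52z².

Solve |R(x)|<1 on ℝ⁻.
x=-1.33: |R|=0.3844
R=1: x+21/52x²=0 ⇒ x=−52/21=-2.4762; min R=1−1/(4·21/52)=0.3810>−1
Confirm numerically:
  x=-1.985: |R|=0.60624 <1
  x=-1.798: |R|=0.50756 <1
  x=-1.137: |R|=0.38508 <1
  x=-2.831: |R|=1.40565 >1
  x=-2.692: |R|=1.23462 >1
Stable set (-2.4762, 0).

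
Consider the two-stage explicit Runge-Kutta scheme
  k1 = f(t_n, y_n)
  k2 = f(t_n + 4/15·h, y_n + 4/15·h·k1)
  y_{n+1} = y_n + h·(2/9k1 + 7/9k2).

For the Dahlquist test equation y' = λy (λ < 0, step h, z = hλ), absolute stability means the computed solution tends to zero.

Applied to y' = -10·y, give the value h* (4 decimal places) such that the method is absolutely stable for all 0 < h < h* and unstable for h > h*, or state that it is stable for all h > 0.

On y'=λy, z=hλ:
  k1=λy_n ⇒ h·k1=z·y_n;  k2=λ(1+4/15z)y_n ⇒ h·k2=z(1+4/15z)y_n
  y_{n+1}/y_n = 1 + 2/9z + 7/9z(1+4/15z) = 1 + z + 28/135z²
  R(z) = 1 + z + 28/135z².

Boundary: |R(x)|=1, x<0.
x=-0.76: |R|=0.3598
R=1: x+28/135x²=0 ⇒ x=−135/28=-4.8214; min R=1−1/(4·28/135)=-0.2054>−1
Confirm numerically:
  x=-3.936: |R|=0.27718 <1
  x=-3.020: |R|=0.12836 <1
  x=-2.983: |R|=0.13743 <1
  x=-5.259: |R|=1.47728 >1
  x=-5.005: |R|=1.19056 >1
Interval (-4.8214, 0).

(-4.8214,0); λ=-10 ⇒ h* = (135/28)/10 = 0.4821.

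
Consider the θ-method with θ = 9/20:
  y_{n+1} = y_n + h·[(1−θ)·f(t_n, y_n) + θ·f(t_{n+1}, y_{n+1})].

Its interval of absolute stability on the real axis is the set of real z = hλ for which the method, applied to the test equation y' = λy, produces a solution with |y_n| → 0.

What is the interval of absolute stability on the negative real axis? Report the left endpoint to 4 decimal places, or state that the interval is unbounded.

Set f=λy, z=hλ:
  y_{n+1} = y_n + z·[11/20·y_n + 9/20·y_{n+1}] ⇒ (1 − 9/20z)y_{n+1} = (1 + 11/20z)y_n
  so R(z) = (1 + 11/20z)/(1 − 9/20z).

Solve |R(x)|<1 on ℝ⁻.
x=-1.58: |R|=0.0766
R=−1: 1+11/20x = −1+9/20x ⇒ -1/10x=2 ⇒ x=2/(-1/10)=-20.0000
Confirm numerically:
  x=-19.201: |R|=0.99171 <1
  x=-17.965: |R|=0.97760 <1
  x=-16.997: |R|=0.96528 <1
  x=-20.138: |R|=1.00137 >1
  x=-20.024: |R|=1.00024 >1
So |R|<1 on (-20.0000, 0).

(-20.0000, 0).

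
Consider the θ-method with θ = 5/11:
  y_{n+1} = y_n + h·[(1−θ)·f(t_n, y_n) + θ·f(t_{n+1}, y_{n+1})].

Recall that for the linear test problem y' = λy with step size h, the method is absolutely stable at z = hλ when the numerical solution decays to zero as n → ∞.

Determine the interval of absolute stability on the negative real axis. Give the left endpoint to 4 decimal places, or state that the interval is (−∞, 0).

On y'=λy, z=hλ:
  y_{n+1} = y_n + z·[6/11·y_n + 5/11·y_{n+1}] ⇒ (1 − 5/11z)y_{n+1} = (1 + 6/11z)y_n
  so R(z) = (1 + 6/11z)/(1 − 5/11z).

Boundary: |R(x)|=1, x<0.
x=-1.53: |R|=0.0976
R=−1: 1+6/11x = −1+5/11x ⇒ -1/11x=2 ⇒ x=2/(-1/11)=-22.0000
Confirm numerically:
  x=-20.708: |R|=0.98872 <1
  x=-18.208: |R|=0.96284 <1
  x=-16.438: |R|=0.94032 <1
  x=-11.616: |R|=0.84968 <1
  x=-22.434: |R|=1.00352 >1
  x=-22.305: |R|=1.00249 >1
Interval (-22.0000, 0).

z∈(-22.0000,0).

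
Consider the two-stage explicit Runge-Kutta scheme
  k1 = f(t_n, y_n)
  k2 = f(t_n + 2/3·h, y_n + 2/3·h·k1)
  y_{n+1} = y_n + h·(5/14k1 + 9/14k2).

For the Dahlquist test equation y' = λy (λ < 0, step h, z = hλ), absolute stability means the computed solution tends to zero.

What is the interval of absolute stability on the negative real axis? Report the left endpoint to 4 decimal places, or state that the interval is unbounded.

(-2.3333, 0).

On y'=λy, z=hλ:
  k1=λy_n ⇒ h·k1=z·y_n;  k2=λ(1+2/3z)y_n ⇒ h·k2=z(1+2/3z)y_n
  y_{n+1}/y_n = 1 + 5/14z + 9/14z(1+2/3z) = 1 + z + 3/7z²
  R(z) = 1 + z + 3/7z².

Solve |R(x)|<1 on ℝ⁻.
x=-1.6: |R|=0.4971
R=1: x+3/7x²=0 ⇒ x=−7/3=-2.3333; min R=1−1/(4·3/7)=0.4167>−1
Confirm numerically:
  x=-2.031: |R|=0.73684 <1
  x=-1.622: |R|=0.50552 <1
  x=-0.942: |R|=0.43830 <1
  x=-2.627: |R|=1.33063 >1
  x=-2.565: |R|=1.25467 >1
  x=-2.527: |R|=1.20974 >1
So |R|<1 on (-2.3333, 0).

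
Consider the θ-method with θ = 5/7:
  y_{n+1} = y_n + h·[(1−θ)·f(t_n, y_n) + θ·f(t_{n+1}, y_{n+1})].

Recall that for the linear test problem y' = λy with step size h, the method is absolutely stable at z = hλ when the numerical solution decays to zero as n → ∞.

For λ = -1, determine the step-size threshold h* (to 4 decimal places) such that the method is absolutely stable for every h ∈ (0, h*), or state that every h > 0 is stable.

With y'=λy (z=hλ):
  y_{n+1} = y_n + z·[2/7·y_n + 5/7·y_{n+1}] ⇒ (1 − 5/7z)y_{n+1} = (1 + 2/7z)y_n
  so R(z) = (1 + 2/7z)/(1 − 5/7z).

Solve |R(x)|<1 on ℝ⁻.
x=-0.41: |R|=0.6829
x=-2: |R|=0.1765
x=-10: |R|=0.2281
x=-100: |R|=0.3807
θ=5/7≥1/2 ⇒ |1+2/7x|<|1−5/7x| ∀x<0 ⇒ stable on all of ℝ⁻.

(−∞, 0) — no finite endpoint. Any h>0 works for λ=-1.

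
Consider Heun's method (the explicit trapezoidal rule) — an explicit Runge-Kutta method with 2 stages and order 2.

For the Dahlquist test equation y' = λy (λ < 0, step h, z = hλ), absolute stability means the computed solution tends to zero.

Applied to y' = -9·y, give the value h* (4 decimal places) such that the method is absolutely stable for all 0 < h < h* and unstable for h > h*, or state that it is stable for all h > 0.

Set f=λy, z=hλ:
  order 2, 2-stage ⇒ R(z)=1+z+z^2/2
  (e.g. R(-0.59)=0.58405, |R|=0.58405)

Need |R(x)|<1, x<0.
x=-0.59: |R|=0.5840
|R(-2.13)|=1.1384 |R(-2.06)|=1.0618 |R(-2.03)|=1.0304
Bisect:
  x_lo=-2.8388 |R|=2.1907  x_hi=-0.1943 |R|=0.8246
  mid=-1.51658 |R|=0.63343 →hi
  mid=-2.17771 |R|=1.19350 →lo
  mid=-1.84714 |R|=0.85883 →hi
  mid=-2.01242 |R|=1.01250 →lo
  mid=-1.92978 |R|=0.93225 →hi
  mid=-1.97110 |R|=0.97152 →hi
  mid=-1.99176 |R|=0.99180 →hi
  mid=-2.00209 |R|=1.00210 →lo
  mid=-1.99693 |R|=0.99693 →hi
  mid=-1.99951 |R|=0.99951 →hi
  ...
  [-2.00016,-2.00000] ⇒ x*=-2.0000
Stable set (-2.0000, 0).

(-2.0000,0); λ=-9 ⇒ h* = 0.2222.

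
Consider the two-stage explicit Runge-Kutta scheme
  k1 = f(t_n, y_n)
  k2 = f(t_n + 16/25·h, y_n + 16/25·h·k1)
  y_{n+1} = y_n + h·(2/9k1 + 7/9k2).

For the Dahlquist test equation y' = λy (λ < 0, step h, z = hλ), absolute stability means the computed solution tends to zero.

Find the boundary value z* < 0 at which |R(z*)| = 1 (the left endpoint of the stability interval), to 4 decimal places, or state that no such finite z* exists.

Test eqn y'=λy, z=hλ:
  k1=λy_n ⇒ h·k1=z·y_n;  k2=λ(1+16/25z)y_n ⇒ h·k2=z(1+16/25z)y_n
  y_{n+1}/y_n = 1 + 2/9z + 7/9z(1+16/25z) = 1 + z + 112/225z²
  Hence R(z) = 1 + z + 112/225z².

Boundary: |R(x)|=1, x<0.
x=-0.84: |R|=0.5112
R=1: x+112/225x²=0 ⇒ x=−225/112=-2.0089; min R=1−1/(4·112/225)=0.4978>−1
Confirm numerically:
  x=-1.947: |R|=0.93998 <1
  x=-1.779: |R|=0.79639 <1
  x=-1.464: |R|=0.60289 <1
  x=-1.251: |R|=0.52802 <1
  x=-2.486: |R|=1.59036 >1
  x=-2.294: |R|=1.32552 >1
  x=-2.051: |R|=1.04295 >1
Stable set (-2.0089, 0).

z* = -2.0089.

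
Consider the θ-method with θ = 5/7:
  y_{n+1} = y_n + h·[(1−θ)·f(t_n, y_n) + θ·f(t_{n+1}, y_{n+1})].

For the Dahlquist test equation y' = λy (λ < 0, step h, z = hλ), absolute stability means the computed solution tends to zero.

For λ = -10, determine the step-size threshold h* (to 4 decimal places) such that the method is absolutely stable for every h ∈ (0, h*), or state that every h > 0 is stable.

unbounded; (−∞, 0). Any h>0 works for λ=-10.

With y'=λy (z=hλ):
  y_{n+1} = y_n + z·[2/7·y_n + 5/7·y_{n+1}] ⇒ (1 − 5/7z)y_{n+1} = (1 + 2/7z)y_n
  Hence R(z) = (1 + 2/7z)/(1 − 5/7z).

Solve |R(x)|<1 on ℝ⁻.
x=-0.5: |R|=0.6316
x=-2: |R|=0.1765
x=-10: |R|=0.2281
x=-100: |R|=0.3807
θ=5/7≥1/2 ⇒ |1+2/7x|<|1−5/7x| ∀x<0 ⇒ stable on all of ℝ⁻.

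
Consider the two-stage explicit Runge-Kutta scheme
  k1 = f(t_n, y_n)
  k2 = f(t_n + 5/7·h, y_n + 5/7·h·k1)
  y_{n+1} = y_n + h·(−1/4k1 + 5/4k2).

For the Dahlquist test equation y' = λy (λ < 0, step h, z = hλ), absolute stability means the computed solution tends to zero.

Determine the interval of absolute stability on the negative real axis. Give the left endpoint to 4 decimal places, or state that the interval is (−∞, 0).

On y'=λy, z=hλ:
  k1=λy_n ⇒ h·k1=z·y_n;  k2=λ(1+5/7z)y_n ⇒ h·k2=z(1+5/7z)y_n
  y_{n+1}/y_n = 1 − 1/4z + 5/4z(1+5/7z) = 1 + z + 25/28z²
  Hence R(z) = 1 + z + 25/28z².

Solve |R(x)|<1 on ℝ⁻.
x=-0.87: |R|=0.8058
R=1: x+25/28x²=0 ⇒ x=−28/25=-1.1200; min R=1−1/(4·25/28)=0.7200>−1
Confirm numerically:
  x=-0.991: |R|=0.88586 <1
  x=-0.942: |R|=0.85029 <1
  x=-0.822: |R|=0.78129 <1
  x=-0.669: |R|=0.73061 <1
  x=-1.561: |R|=1.61464 >1
  x=-1.473: |R|=1.46426 >1
  x=-1.169: |R|=1.05114 >1
So |R|<1 on (-1.1200, 0).

(-1.1200, 0).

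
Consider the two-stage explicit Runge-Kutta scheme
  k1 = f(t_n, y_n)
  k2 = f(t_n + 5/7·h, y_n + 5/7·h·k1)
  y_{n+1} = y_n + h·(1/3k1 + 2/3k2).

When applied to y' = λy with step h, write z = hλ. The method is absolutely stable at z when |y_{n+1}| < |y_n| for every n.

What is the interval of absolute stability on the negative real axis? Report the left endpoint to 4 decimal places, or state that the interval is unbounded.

z∈(-2.1000,0).

With y'=λy (z=hλ):
  k1=λy_n ⇒ h·k1=z·y_n;  k2=λ(1+5/7z)y_n ⇒ h·k2=z(1+5/7z)y_n
  y_{n+1}/y_n = 1 + 1/3z + 2/3z(1+5/7z) = 1 + z + 10/21z²
  ⇒ R(z) = 1 + z + 10/21z².

Need |R(x)|<1, x<0.
x=-0.8: |R|=0.5048
R=1: x+10/21x²=0 ⇒ x=−21/10=-2.1000; min R=1−1/(4·10/21)=0.4750>−1
Confirm numerically:
  x=-1.850: |R|=0.77976 <1
  x=-1.592: |R|=0.61489 <1
  x=-1.180: |R|=0.48305 <1
  x=-0.920: |R|=0.48305 <1
  x=-2.631: |R|=1.66527 >1
  x=-2.414: |R|=1.36095 >1
  x=-2.394: |R|=1.33516 >1
Interval (-2.1000, 0).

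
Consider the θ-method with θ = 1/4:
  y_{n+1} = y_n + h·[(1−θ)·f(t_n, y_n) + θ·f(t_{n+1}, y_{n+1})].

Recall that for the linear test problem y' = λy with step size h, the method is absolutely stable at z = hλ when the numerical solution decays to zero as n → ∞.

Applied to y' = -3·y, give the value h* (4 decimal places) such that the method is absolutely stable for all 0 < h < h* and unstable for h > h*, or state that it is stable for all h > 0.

Test eqn y'=λy, z=hλ:
  y_{n+1} = y_n + z·[3/4·y_n + 1/4·y_{n+1}] ⇒ (1 − 1/4z)y_{n+1} = (1 + 3/4z)y_n
  R(z) = (1 + 3/4z)/(1 − 1/4z).

Find x<0 with |R(x)|<1.
x=-1.73: |R|=0.2077
R=−1: 1+3/4x = −1+1/4x ⇒ -1/2x=2 ⇒ x=2/(-1/2)=-4.0000
Confirm numerically:
  x=-3.928: |R|=0.98184 <1
  x=-3.658: |R|=0.91068 <1
  x=-2.285: |R|=0.45426 <1
  x=-4.167: |R|=1.04090 >1
  x=-4.121: |R|=1.02980 >1
  x=-4.034: |R|=1.00846 >1
So |R|<1 on (-4.0000, 0).

(-4.0000,0); λ=-3 ⇒ h* = (4)/3 = 1.3333.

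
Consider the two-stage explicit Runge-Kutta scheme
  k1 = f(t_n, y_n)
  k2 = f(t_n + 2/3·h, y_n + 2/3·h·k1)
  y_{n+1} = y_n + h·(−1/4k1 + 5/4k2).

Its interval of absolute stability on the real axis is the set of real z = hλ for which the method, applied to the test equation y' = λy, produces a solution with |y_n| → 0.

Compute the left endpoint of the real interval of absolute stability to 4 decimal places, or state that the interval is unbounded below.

Set f=λy, z=hλ:
  k1=λy_n ⇒ h·k1=z·y_n;  k2=λ(1+2/3z)y_n ⇒ h·k2=z(1+2/3z)y_n
  y_{n+1}/y_n = 1 − 1/4z + 5/4z(1+2/3z) = 1 + z + 5/6z²
  R(z) = 1 + z + 5/6z².

Solve |R(x)|<1 on ℝ⁻.
x=-0.57: |R|=0.7007
R=1: x+5/6x²=0 ⇒ x=−6/5=-1.2000; min R=1−1/(4·5/6)=0.7000>−1
Confirm numerically:
  x=-1.150: |R|=0.95208 <1
  x=-0.650: |R|=0.70208 <1
  x=-0.578: |R|=0.70040 <1
  x=-0.513: |R|=0.70631 <1
  x=-1.585: |R|=1.50852 >1
  x=-1.392: |R|=1.22272 >1
So |R|<1 on (-1.2000, 0).

left endpoint -1.2000.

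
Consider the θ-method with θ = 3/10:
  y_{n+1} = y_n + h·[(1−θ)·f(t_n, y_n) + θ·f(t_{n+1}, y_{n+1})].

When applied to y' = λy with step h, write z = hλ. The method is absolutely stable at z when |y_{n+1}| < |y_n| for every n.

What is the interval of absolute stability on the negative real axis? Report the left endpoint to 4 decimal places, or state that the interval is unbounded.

(-5.0000, 0).

Set f=λy, z=hλ:
  y_{n+1} = y_n + z·[7/10·y_n + 3/10·y_{n+1}] ⇒ (1 − 3/10z)y_{n+1} = (1 + 7/10z)y_n
  so R(z) = (1 + 7/10z)/(1 − 3/10z).

Find x<0 with |R(x)|<1.
x=-0.35: |R|=0.6833
R=−1: 1+7/10x = −1+3/10x ⇒ -2/5x=2 ⇒ x=2/(-2/5)=-5.0000
Confirm numerically:
  x=-4.069: |R|=0.83231 <1
  x=-3.419: |R|=0.68781 <1
  x=-3.370: |R|=0.67578 <1
  x=-2.354: |R|=0.37967 <1
  x=-5.337: |R|=1.05182 >1
  x=-5.123: |R|=1.01939 >1
  x=-5.089: |R|=1.01409 >1
Stable set (-5.0000, 0).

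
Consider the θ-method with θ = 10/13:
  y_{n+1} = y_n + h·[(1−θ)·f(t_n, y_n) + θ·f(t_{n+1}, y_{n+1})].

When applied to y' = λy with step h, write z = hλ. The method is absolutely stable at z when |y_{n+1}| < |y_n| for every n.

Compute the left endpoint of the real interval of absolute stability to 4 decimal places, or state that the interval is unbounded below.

interval (−∞, 0).

Set f=λy, z=hλ:
  y_{n+1} = y_n + z·[3/13·y_n + 10/13·y_{n+1}] ⇒ (1 − 10/13z)y_{n+1} = (1 + 3/13z)y_n
  ⇒ R(z) = (1 + 3/13z)/(1 − 10/13z).

Find x<0 with |R(x)|<1.
x=-0.61: |R|=0.5848
x=-2: |R|=0.2121
x=-10: |R|=0.1504
x=-100: |R|=0.2833
θ=10/13≥1/2 ⇒ |1+3/13x|<|1−10/13x| ∀x<0 ⇒ unbounded interval.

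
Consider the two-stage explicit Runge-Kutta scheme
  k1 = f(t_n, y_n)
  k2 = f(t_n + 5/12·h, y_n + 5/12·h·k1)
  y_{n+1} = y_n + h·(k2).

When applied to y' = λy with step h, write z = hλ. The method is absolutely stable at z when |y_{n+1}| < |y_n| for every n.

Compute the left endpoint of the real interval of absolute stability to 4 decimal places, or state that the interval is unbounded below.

On y'=λy, z=hλ:
  k1=λy_n ⇒ h·k1=z·y_n;  k2=λ(1+5/12z)y_n ⇒ h·k2=z(1+5/12z)y_n
  y_{n+1}/y_n = 1 + z(1+5/12z) = 1 + z + 5/12z²
  Hence R(z) = 1 + z + 5/12z².

Solve |R(x)|<1 on ℝ⁻.
x=-1.49: |R|=0.4350
R=1: x+5/12x²=0 ⇒ x=−12/5=-2.4000; min R=1−1/(4·5/12)=0.4000>−1
Confirm numerically:
  x=-1.314: |R|=0.40542 <1
  x=-1.138: |R|=0.40160 <1
  x=-1.019: |R|=0.41365 <1
  x=-2.887: |R|=1.58582 >1
  x=-2.744: |R|=1.39331 >1
  x=-2.656: |R|=1.28331 >1
So |R|<1 on (-2.4000, 0).

z* = -2.4000.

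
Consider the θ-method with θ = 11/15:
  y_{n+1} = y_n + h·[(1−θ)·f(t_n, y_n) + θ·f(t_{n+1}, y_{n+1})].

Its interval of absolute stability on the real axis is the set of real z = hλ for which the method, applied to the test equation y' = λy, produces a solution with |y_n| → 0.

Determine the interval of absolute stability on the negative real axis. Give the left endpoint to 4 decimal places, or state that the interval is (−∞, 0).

interval (−∞, 0).

Set f=λy, z=hλ:
  y_{n+1} = y_n + z·[4/15·y_n + 11/15·y_{n+1}] ⇒ (1 − 11/15z)y_{n+1} = (1 + 4/15z)y_n
  so R(z) = (1 + 4/15z)/(1 − 11/15z).

Boundary: |R(x)|=1, x<0.
x=-1.21: |R|=0.3589
x=-2: |R|=0.1892
x=-10: |R|=0.2000
x=-100: |R|=0.3453
θ=11/15≥1/2 ⇒ |1+4/15x|<|1−11/15x| ∀x<0 ⇒ interval (−∞,0).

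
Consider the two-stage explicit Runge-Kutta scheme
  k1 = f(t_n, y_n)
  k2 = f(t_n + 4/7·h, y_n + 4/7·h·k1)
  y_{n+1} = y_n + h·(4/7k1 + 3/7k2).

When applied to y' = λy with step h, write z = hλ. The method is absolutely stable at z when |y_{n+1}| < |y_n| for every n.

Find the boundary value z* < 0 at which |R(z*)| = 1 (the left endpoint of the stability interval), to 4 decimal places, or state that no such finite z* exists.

left endpoint -4.0833.

Set f=λy, z=hλ:
  k1=λy_n ⇒ h·k1=z·y_n;  k2=λ(1+4/7z)y_n ⇒ h·k2=z(1+4/7z)y_n
  y_{n+1}/y_n = 1 + 4/7z + 3/7z(1+4/7z) = 1 + z + 12/49z²
  so R(z) = 1 + z + 12/49z².

Need |R(x)|<1, x<0.
x=-0.66: |R|=0.4467
R=1: x+12/49x²=0 ⇒ x=−49/12=-4.0833; min R=1−1/(4·12/49)=-0.0208>−1
Confirm numerically:
  x=-4.032: |R|=0.94931 <1
  x=-3.757: |R|=0.69975 <1
  x=-2.333: |R|=0.00005 <1
  x=-1.994: |R|=0.02028 <1
  x=-4.518: |R|=1.48094 >1
  x=-4.334: |R|=1.26605 >1
Stable set (-4.0833, 0).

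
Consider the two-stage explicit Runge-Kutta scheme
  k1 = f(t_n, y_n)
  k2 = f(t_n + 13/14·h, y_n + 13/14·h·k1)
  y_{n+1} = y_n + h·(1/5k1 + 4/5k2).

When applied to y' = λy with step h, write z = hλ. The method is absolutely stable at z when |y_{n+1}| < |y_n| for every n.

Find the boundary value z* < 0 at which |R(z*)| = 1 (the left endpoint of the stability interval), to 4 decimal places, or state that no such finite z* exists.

z* = -1.3462.

Set f=λy, z=hλ:
  k1=λy_n ⇒ h·k1=z·y_n;  k2=λ(1+13/14z)y_n ⇒ h·k2=z(1+13/14z)y_n
  y_{n+1}/y_n = 1 + 1/5z + 4/5z(1+13/14z) = 1 + z + 26/35z²
  R(z) = 1 + z + 26/35z².

Find x<0 with |R(x)|<1.
x=-1.17: |R|=0.8469
R=1: x+26/35x²=0 ⇒ x=−35/26=-1.3462; min R=1−1/(4·26/35)=0.6635>−1
Confirm numerically:
  x=-1.205: |R|=0.87365 <1
  x=-1.039: |R|=0.76293 <1
  x=-0.738: |R|=0.66659 <1
  x=-1.817: |R|=1.63553 >1
  x=-1.767: |R|=1.55241 >1
  x=-1.477: |R|=1.14356 >1
Stable set (-1.3462, 0).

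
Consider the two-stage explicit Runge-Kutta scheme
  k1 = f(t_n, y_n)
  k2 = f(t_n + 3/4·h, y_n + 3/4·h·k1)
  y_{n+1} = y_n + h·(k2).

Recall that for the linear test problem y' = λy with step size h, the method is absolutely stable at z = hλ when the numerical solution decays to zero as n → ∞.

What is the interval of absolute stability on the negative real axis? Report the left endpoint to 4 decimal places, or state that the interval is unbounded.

(-1.3333, 0).

Test eqn y'=λy, z=hλ:
  k1=λy_n ⇒ h·k1=z·y_n;  k2=λ(1+3/4z)y_n ⇒ h·k2=z(1+3/4z)y_n
  y_{n+1}/y_n = 1 + z(1+3/4z) = 1 + z + 3/4z²
  Hence R(z) = 1 + z + 3/4z².

Boundary: |R(x)|=1, x<0.
x=-1.06: |R|=0.7827
R=1: x+3/4x²=0 ⇒ x=−4/3=-1.3333; min R=1−1/(4·3/4)=0.6667>−1
Confirm numerically:
  x=-1.266: |R|=0.93607 <1
  x=-0.914: |R|=0.71255 <1
  x=-0.799: |R|=0.67980 <1
  x=-1.759: |R|=1.56156 >1
  x=-1.509: |R|=1.19881 >1
So |R|<1 on (-1.3333, 0).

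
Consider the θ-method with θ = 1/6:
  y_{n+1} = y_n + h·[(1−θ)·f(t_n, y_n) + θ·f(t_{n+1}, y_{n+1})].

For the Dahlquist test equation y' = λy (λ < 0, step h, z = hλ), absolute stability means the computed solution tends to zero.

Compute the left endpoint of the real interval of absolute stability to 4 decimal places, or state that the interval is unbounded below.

With y'=λy (z=hλ):
  y_{n+1} = y_n + z·[5/6·y_n + 1/6·y_{n+1}] ⇒ (1 − 1/6z)y_{n+1} = (1 + 5/6z)y_n
  so R(z) = (1 + 5/6z)/(1 − 1/6z).

Solve |R(x)|<1 on ℝ⁻.
x=-0.35: |R|=0.6693
R=−1: 1+5/6x = −1+1/6x ⇒ -2/3x=2 ⇒ x=2/(-2/3)=-3.0000
Confirm numerically:
  x=-2.597: |R|=0.81249 <1
  x=-2.290: |R|=0.65742 <1
  x=-1.969: |R|=0.48249 <1
  x=-3.460: |R|=1.19450 >1
  x=-3.365: |R|=1.15590 >1
Interval (-3.0000, 0).

z* = -3.0000.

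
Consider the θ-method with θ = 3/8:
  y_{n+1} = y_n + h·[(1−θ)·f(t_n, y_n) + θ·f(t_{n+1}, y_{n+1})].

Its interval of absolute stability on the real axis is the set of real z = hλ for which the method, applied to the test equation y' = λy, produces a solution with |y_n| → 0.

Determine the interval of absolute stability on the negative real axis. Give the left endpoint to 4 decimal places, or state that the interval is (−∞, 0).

On y'=λy, z=hλ:
  y_{n+1} = y_n + z·[5/8·y_n + 3/8·y_{n+1}] ⇒ (1 − 3/8z)y_{n+1} = (1 + 5/8z)y_n
  ⇒ R(z) = (1 + 5/8z)/(1 − 3/8z).

Boundary: |R(x)|=1, x<0.
x=-1.03: |R|=0.2570
R=−1: 1+5/8x = −1+3/8x ⇒ -1/4x=2 ⇒ x=2/(-1/4)=-8.0000
Confirm numerically:
  x=-6.817: |R|=0.91684 <1
  x=-5.662: |R|=0.81286 <1
  x=-4.974: |R|=0.73597 <1
  x=-4.103: |R|=0.61623 <1
  x=-8.467: |R|=1.02796 >1
  x=-8.341: |R|=1.02065 >1
  x=-8.268: |R|=1.01634 >1
Interval (-8.0000, 0).

z∈(-8.0000,0).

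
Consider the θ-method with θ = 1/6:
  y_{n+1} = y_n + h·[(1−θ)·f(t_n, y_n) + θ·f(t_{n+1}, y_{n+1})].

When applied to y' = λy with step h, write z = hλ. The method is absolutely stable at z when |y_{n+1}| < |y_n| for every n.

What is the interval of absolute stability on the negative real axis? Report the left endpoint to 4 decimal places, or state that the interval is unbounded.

z∈(-3.0000,0).

Test eqn y'=λy, z=hλ:
  y_{n+1} = y_n + z·[5/6·y_n + 1/6·y_{n+1}] ⇒ (1 − 1/6z)y_{n+1} = (1 + 5/6z)y_n
  Hence R(z) = (1 + 5/6z)/(1 − 1/6z).

Find x<0 with |R(x)|<1.
x=-1.66: |R|=0.3003
R=−1: 1+5/6x = −1+1/6x ⇒ -2/3x=2 ⇒ x=2/(-2/3)=-3.0000
Confirm numerically:
  x=-2.731: |R|=0.87676 <1
  x=-2.685: |R|=0.85492 <1
  x=-1.387: |R|=0.12657 <1
  x=-3.590: |R|=1.24609 >1
  x=-3.162: |R|=1.07073 >1
  x=-3.045: |R|=1.01990 >1
So |R|<1 on (-3.0000, 0).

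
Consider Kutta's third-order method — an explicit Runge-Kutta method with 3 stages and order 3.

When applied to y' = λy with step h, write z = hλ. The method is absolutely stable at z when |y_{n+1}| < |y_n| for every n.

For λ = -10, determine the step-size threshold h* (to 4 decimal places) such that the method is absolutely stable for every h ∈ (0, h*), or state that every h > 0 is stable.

(-2.5127,0); λ=-10 ⇒ h* = 0.2513.

With y'=λy (z=hλ):
  order 3, 3-stage ⇒ R(z)=1+z+z^2/2+z^3/6
  (e.g. R(-0.65)=0.51548, |R|=0.51548)

Boundary: |R(x)|=1, x<0.
x=-0.65: |R|=0.5155
|R(-2.79)|=1.5176 |R(-2.31)|=0.6963 |R(-1)|=0.3333
Bisect:
  x_lo=-2.9397 |R|=1.8530  x_hi=-0.3928 |R|=0.6743
  mid=-1.66626 |R|=0.04909 →hi
  mid=-2.30300 |R|=0.68688 →hi
  mid=-2.62137 |R|=1.18774 →lo
  mid=-2.46219 |R|=0.91878 →hi
  mid=-2.54178 |R|=1.04838 →lo
  mid=-2.50198 |R|=0.98239 →hi
  mid=-2.52188 |R|=1.01509 →lo
  mid=-2.51193 |R|=0.99866 →hi
  ...
  [-2.51287,-2.51271] ⇒ x*=-2.5127
Interval (-2.5127, 0).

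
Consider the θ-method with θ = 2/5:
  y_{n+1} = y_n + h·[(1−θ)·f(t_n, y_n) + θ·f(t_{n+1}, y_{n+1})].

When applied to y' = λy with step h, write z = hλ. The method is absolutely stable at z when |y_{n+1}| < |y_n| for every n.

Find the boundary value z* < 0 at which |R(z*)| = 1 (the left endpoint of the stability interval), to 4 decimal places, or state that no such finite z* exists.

On y'=λy, z=hλ:
  y_{n+1} = y_n + z·[3/5·y_n + 2/5·y_{n+1}] ⇒ (1 − 2/5z)y_{n+1} = (1 + 3/5z)y_n
  so R(z) = (1 + 3/5z)/(1 − 2/5z).

Find x<0 with |R(x)|<1.
x=-1.33: |R|=0.1319
R=−1: 1+3/5x = −1+2/5x ⇒ -1/5x=2 ⇒ x=2/(-1/5)=-10.0000
Confirm numerically:
  x=-8.023: |R|=0.90606 <1
  x=-6.592: |R|=0.81258 <1
  x=-4.157: |R|=0.56114 <1
  x=-10.455: |R|=1.01756 >1
  x=-10.215: |R|=1.00845 >1
  x=-10.132: |R|=1.00522 >1
So |R|<1 on (-10.0000, 0).

z* = -10.0000.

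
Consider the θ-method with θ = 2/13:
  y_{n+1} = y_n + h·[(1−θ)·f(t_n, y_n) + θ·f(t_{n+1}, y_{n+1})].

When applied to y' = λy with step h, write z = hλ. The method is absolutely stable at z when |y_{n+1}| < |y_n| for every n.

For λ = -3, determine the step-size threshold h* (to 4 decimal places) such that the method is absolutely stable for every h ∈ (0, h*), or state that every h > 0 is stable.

(-2.8889,0); λ=-3 ⇒ h* = (26/9)/3 = 0.9630.

With y'=λy (z=hλ):
  y_{n+1} = y_n + z·[11/13·y_n + 2/13·y_{n+1}] ⇒ (1 − 2/13z)y_{n+1} = (1 + 11/13z)y_n
  so R(z) = (1 + 11/13z)/(1 − 2/13z).

Solve |R(x)|<1 on ℝ⁻.
x=-0.85: |R|=0.2483
R=−1: 1+11/13x = −1+2/13x ⇒ -9/13x=2 ⇒ x=2/(-9/13)=-2.8889
Confirm numerically:
  x=-2.611: |R|=0.86275 <1
  x=-2.542: |R|=0.82736 <1
  x=-1.861: |R|=0.44678 <1
  x=-3.140: |R|=1.11722 >1
  x=-2.954: |R|=1.03099 >1
So |R|<1 on (-2.8889, 0).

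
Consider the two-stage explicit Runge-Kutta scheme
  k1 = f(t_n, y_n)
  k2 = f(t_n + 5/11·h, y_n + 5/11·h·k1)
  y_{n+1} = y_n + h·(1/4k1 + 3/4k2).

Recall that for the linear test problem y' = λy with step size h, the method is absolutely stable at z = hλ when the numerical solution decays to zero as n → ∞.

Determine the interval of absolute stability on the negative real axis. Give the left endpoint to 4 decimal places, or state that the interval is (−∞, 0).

z∈(-2.9333,0).

With y'=λy (z=hλ):
  k1=λy_n ⇒ h·k1=z·y_n;  k2=λ(1+5/11z)y_n ⇒ h·k2=z(1+5/11z)y_n
  y_{n+1}/y_n = 1 + 1/4z + 3/4z(1+5/11z) = 1 + z + 15/44z²
  ⇒ R(z) = 1 + z + 15/44z².

Need |R(x)|<1, x<0.
x=-0.79: |R|=0.4228
R=1: x+15/44x²=0 ⇒ x=−44/15=-2.9333; min R=1−1/(4·15/44)=0.2667>−1
Confirm numerically:
  x=-2.512: |R|=0.63919 <1
  x=-2.016: |R|=0.36954 <1
  x=-1.834: |R|=0.31267 <1
  x=-3.297: |R|=1.40875 >1
  x=-3.284: |R|=1.39259 >1
  x=-3.193: |R|=1.28265 >1
Interval (-2.9333, 0).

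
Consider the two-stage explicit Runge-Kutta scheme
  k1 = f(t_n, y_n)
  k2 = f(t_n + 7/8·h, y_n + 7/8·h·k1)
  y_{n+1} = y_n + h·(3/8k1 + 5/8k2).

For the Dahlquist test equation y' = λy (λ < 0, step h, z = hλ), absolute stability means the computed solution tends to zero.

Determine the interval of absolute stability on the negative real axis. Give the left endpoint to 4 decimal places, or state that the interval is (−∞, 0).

On y'=λy, z=hλ:
  k1=λy_n ⇒ h·k1=z·y_n;  k2=λ(1+7/8z)y_n ⇒ h·k2=z(1+7/8z)y_n
  y_{n+1}/y_n = 1 + 3/8z + 5/8z(1+7/8z) = 1 + z + 35/64z²
  Hence R(z) = 1 + z + 35/64z².

Need |R(x)|<1, x<0.
x=-1.12: |R|=0.5660
R=1: x+35/64x²=0 ⇒ x=−64/35=-1.8286; min R=1−1/(4·35/64)=0.5429>−1
Confirm numerically:
  x=-1.302: |R|=0.62506 <1
  x=-1.165: |R|=0.57723 <1
  x=-0.841: |R|=0.54579 <1
  x=-0.751: |R|=0.55744 <1
  x=-2.292: |R|=1.58088 >1
  x=-2.153: |R|=1.38199 >1
Interval (-1.8286, 0).

(-1.8286, 0).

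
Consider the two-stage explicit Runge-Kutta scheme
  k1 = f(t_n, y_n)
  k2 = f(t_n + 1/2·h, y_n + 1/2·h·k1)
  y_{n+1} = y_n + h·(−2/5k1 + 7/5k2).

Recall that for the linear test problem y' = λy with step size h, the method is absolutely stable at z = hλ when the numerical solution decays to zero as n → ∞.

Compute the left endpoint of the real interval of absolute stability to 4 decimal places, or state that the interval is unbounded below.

left endpoint -1.4286.

Test eqn y'=λy, z=hλ:
  k1=λy_n ⇒ h·k1=z·y_n;  k2=λ(1+1/2z)y_n ⇒ h·k2=z(1+1/2z)y_n
  y_{n+1}/y_n = 1 − 2/5z + 7/5z(1+1/2z) = 1 + z + 7/10z²
  ⇒ R(z) = 1 + z + 7/10z².

Boundary: |R(x)|=1, x<0.
x=-1.45: |R|=1.0217
R=1: x+7/10x²=0 ⇒ x=−10/7=-1.4286; min R=1−1/(4·7/10)=0.6429>−1
Confirm numerically:
  x=-1.365: |R|=0.93926 <1
  x=-1.247: |R|=0.84151 <1
  x=-1.043: |R|=0.71849 <1
  x=-0.792: |R|=0.64708 <1
  x=-1.934: |R|=1.68425 >1
  x=-1.639: |R|=1.24142 >1
So |R|<1 on (-1.4286, 0).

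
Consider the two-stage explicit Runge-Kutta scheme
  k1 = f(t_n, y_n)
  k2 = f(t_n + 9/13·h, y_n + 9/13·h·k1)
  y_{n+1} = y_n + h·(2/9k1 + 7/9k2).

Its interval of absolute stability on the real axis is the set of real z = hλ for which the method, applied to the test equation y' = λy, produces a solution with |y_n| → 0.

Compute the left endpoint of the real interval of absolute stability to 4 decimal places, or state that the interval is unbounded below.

left endpoint -1.8571.

On y'=λy, z=hλ:
  k1=λy_n ⇒ h·k1=z·y_n;  k2=λ(1+9/13z)y_n ⇒ h·k2=z(1+9/13z)y_n
  y_{n+1}/y_n = 1 + 2/9z + 7/9z(1+9/13z) = 1 + z + 7/13z²
  Hence R(z) = 1 + z + 7/13z².

Find x<0 with |R(x)|<1.
x=-1.62: |R|=0.7931
R=1: x+7/13x²=0 ⇒ x=−13/7=-1.8571; min R=1−1/(4·7/13)=0.5357>−1
Confirm numerically:
  x=-1.835: |R|=0.97812 <1
  x=-1.780: |R|=0.92606 <1
  x=-1.149: |R|=0.56188 <1
  x=-2.415: |R|=1.72543 >1
  x=-2.314: |R|=1.56924 >1
Stable set (-1.8571, 0).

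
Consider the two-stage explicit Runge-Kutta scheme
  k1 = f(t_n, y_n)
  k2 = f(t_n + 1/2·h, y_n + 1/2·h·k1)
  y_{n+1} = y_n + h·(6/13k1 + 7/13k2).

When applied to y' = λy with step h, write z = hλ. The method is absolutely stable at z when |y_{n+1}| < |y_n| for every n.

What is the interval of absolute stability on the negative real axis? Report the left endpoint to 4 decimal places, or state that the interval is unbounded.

Test eqn y'=λy, z=hλ:
  k1=λy_n ⇒ h·k1=z·y_n;  k2=λ(1+1/2z)y_n ⇒ h·k2=z(1+1/2z)y_n
  y_{n+1}/y_n = 1 + 6/13z + 7/13z(1+1/2z) = 1 + z + 7/26z²
  R(z) = 1 + z + 7/26z².

Need |R(x)|<1, x<0.
x=-1.79: |R|=0.0726
R=1: x+7/26x²=0 ⇒ x=−26/7=-3.7143; min R=1−1/(4·7/26)=0.0714>−1
Confirm numerically:
  x=-3.134: |R|=0.51037 <1
  x=-2.810: |R|=0.31587 <1
  x=-2.525: |R|=0.19151 <1
  x=-2.237: |R|=0.11028 <1
  x=-4.244: |R|=1.60526 >1
  x=-4.151: |R|=1.48806 >1
Interval (-3.7143, 0).

(-3.7143, 0).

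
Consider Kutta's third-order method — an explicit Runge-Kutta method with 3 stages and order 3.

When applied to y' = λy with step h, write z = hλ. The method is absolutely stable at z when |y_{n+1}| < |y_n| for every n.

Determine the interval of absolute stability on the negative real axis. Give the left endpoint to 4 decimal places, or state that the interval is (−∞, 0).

Test eqn y'=λy, z=hλ:
  order 3, 3-stage ⇒ R(z)=1+z+z^2/2+z^3/6
  (e.g. R(-1.42)=0.11099, |R|=0.11099)

Boundary: |R(x)|=1, x<0.
x=-1.42: |R|=0.1110
|R(-1.94)|=0.2751 |R(-0.89)|=0.3886 |R(-0.52)|=0.5918
Bisect:
  x_lo=-2.8361 |R|=1.6163  x_hi=-0.0692 |R|=0.9331
  mid=-1.45265 |R|=0.09155 →hi
  mid=-2.14436 |R|=0.48861 →hi
  mid=-2.49022 |R|=0.96334 →hi
  mid=-2.66314 |R|=1.26496 →lo
  mid=-2.57668 |R|=1.10826 →lo
  mid=-2.53345 |R|=1.03436 →lo
  mid=-2.51183 |R|=0.99850 →hi
  mid=-2.52264 |R|=1.01634 →lo
  ...
  [-2.51285,-2.51268] ⇒ x*=-2.5127
Interval (-2.5127, 0).

(-2.5127, 0).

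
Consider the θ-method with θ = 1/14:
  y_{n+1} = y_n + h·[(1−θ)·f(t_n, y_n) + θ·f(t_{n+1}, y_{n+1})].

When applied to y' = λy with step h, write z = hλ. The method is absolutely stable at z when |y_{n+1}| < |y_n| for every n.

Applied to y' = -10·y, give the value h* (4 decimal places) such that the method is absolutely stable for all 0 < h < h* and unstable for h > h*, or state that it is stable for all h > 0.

(-2.3333,0); λ=-10 ⇒ h* = (7/3)/10 = 0.2333.

With y'=λy (z=hλ):
  y_{n+1} = y_n + z·[13/14·y_n + 1/14·y_{n+1}] ⇒ (1 − 1/14z)y_{n+1} = (1 + 13/14z)y_n
  ⇒ R(z) = (1 + 13/14z)/(1 − 1/14z).

Boundary: |R(x)|=1, x<0.
x=-0.59: |R|=0.4339
R=−1: 1+13/14x = −1+1/14x ⇒ -6/7x=2 ⇒ x=2/(-6/7)=-2.3333
Confirm numerically:
  x=-2.161: |R|=0.87204 <1
  x=-1.359: |R|=0.23875 <1
  x=-1.087: |R|=0.00868 <1
  x=-2.810: |R|=1.34027 >1
  x=-2.671: |R|=1.24306 >1
So |R|<1 on (-2.3333, 0).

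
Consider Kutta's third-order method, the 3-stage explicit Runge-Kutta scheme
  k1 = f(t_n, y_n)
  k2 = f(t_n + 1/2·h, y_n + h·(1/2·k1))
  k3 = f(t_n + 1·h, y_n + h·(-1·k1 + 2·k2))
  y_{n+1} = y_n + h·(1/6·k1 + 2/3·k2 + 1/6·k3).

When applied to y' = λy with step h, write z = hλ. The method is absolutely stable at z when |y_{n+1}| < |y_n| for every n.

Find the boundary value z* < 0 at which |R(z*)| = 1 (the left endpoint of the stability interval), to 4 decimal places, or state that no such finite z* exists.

z* = -2.5127.

On y'=λy, z=hλ:
  order 3, 3-stage ⇒ R(z)=1+z+z^2/2+z^3/6
  (e.g. R(-1.18)=0.24236, |R|=0.24236)

Find x<0 with |R(x)|<1.
x=-1.18: |R|=0.2424
|R(-1.95)|=0.2846 |R(-1.16)|=0.2527 |R(-0.91)|=0.3785
Bisect:
  x_lo=-2.9227 |R|=1.8127  x_hi=-0.2297 |R|=0.7947
  mid=-1.57619 |R|=0.01335 →hi
  mid=-2.24946 |R|=0.61650 →hi
  mid=-2.58610 |R|=1.12474 →lo
  mid=-2.41778 |R|=0.85054 →hi
  mid=-2.50194 |R|=0.98232 →hi
  mid=-2.54402 |R|=1.05217 →lo
  mid=-2.52298 |R|=1.01691 →lo
  mid=-2.51246 |R|=0.99953 →hi
  mid=-2.51772 |R|=1.00820 →lo
  mid=-2.51509 |R|=1.00386 →lo
  ...
  [-2.51279,-2.51262] ⇒ x*=-2.5127
Interval (-2.5127, 0).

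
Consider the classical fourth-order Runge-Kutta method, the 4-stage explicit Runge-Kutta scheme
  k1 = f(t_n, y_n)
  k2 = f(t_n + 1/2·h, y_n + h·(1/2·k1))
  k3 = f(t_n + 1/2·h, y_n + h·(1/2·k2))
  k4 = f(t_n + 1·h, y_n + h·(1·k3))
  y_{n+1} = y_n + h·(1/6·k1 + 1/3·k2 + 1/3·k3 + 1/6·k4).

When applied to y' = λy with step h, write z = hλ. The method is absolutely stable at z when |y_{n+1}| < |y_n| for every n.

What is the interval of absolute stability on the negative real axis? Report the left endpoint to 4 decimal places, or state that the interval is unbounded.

z∈(-2.7853,0).

Test eqn y'=λy, z=hλ:
  order 4, 4-stage ⇒ R(z)=1+z+z^2/2+z^3/6+z^4/24
  (e.g. R(-1.11)=0.34136, |R|=0.34136)

Boundary: |R(x)|=1, x<0.
x=-1.11: |R|=0.3414
|R(-2.76)|=0.9625 |R(-2.69)|=0.8656 |R(-1.54)|=0.2714
Bisect:
  x_lo=-3.5498 |R|=2.9117  x_hi=-0.2167 |R|=0.8051
  mid=-1.88328 |R|=0.30098 →hi
  mid=-2.71654 |R|=0.90119 →hi
  mid=-3.13317 |R|=1.66431 →lo
  mid=-2.92486 |R|=1.23163 →lo
  mid=-2.82070 |R|=1.05470 →lo
  mid=-2.76862 |R|=0.97515 →hi
  mid=-2.79466 |R|=1.01421 →lo
  mid=-2.78164 |R|=0.99450 →hi
  mid=-2.78815 |R|=1.00431 →lo
  mid=-2.78489 |R|=0.99940 →hi
  ...
  [-2.78530,-2.78510] ⇒ x*=-2.7853
Interval (-2.7853, 0).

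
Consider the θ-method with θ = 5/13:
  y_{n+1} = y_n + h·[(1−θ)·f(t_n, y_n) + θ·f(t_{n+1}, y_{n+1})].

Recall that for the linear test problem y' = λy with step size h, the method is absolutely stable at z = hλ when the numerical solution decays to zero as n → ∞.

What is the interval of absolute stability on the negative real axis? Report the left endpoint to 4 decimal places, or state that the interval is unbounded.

(-8.6667, 0).

Test eqn y'=λy, z=hλ:
  y_{n+1} = y_n + z·[8/13·y_n + 5/13·y_{n+1}] ⇒ (1 − 5/13z)y_{n+1} = (1 + 8/13z)y_n
  ⇒ R(z) = (1 + 8/13z)/(1 − 5/13z).

Solve |R(x)|<1 on ℝ⁻.
x=-1: |R|=0.2778
R=−1: 1+8/13x = −1+5/13x ⇒ -3/13x=2 ⇒ x=2/(-3/13)=-8.6667
Confirm numerically:
  x=-7.299: |R|=0.91710 <1
  x=-7.034: |R|=0.89832 <1
  x=-5.512: |R|=0.76667 <1
  x=-4.712: |R|=0.67549 <1
  x=-9.071: |R|=1.02079 >1
  x=-8.729: |R|=1.00330 >1
  x=-8.717: |R|=1.00267 >1
So |R|<1 on (-8.6667, 0).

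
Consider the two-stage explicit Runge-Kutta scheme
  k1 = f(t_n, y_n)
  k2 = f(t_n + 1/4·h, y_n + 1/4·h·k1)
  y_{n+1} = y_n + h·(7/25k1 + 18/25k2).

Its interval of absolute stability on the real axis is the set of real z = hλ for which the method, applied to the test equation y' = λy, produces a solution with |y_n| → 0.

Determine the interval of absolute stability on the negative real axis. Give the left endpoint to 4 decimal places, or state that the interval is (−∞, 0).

Set f=λy, z=hλ:
  k1=λy_n ⇒ h·k1=z·y_n;  k2=λ(1+1/4z)y_n ⇒ h·k2=z(1+1/4z)y_n
  y_{n+1}/y_n = 1 + 7/25z + 18/25z(1+1/4z) = 1 + z + 9/50z²
  so R(z) = 1 + z + 9/50z².

Solve |R(x)|<1 on ℝ⁻.
x=-1.09: |R|=0.1239
R=1: x+9/50x²=0 ⇒ x=−50/9=-5.5556; min R=1−1/(4·9/50)=-0.3889>−1
Confirm numerically:
  x=-5.529: |R|=0.97357 <1
  x=-4.491: |R|=0.13943 <1
  x=-3.617: |R|=0.26212 <1
  x=-5.893: |R|=1.35794 >1
  x=-5.742: |R|=1.19270 >1
  x=-5.676: |R|=1.12306 >1
Stable set (-5.5556, 0).

z∈(-5.5556,0).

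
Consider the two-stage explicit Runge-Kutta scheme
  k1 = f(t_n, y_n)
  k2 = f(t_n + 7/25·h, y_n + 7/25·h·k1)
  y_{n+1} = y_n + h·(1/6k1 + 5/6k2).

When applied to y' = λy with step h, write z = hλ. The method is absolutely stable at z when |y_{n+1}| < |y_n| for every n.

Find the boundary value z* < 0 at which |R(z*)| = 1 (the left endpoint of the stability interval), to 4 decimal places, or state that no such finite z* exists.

left endpoint -4.2857.

Set f=λy, z=hλ:
  k1=λy_n ⇒ h·k1=z·y_n;  k2=λ(1+7/25z)y_n ⇒ h·k2=z(1+7/25z)y_n
  y_{n+1}/y_n = 1 + 1/6z + 5/6z(1+7/25z) = 1 + z + 7/30z²
  ⇒ R(z) = 1 + z + 7/30z².

Boundary: |R(x)|=1, x<0.
x=-0.82: |R|=0.3369
R=1: x+7/30x²=0 ⇒ x=−30/7=-4.2857; min R=1−1/(4·7/30)=-0.0714>−1
Confirm numerically:
  x=-4.038: |R|=0.76660 <1
  x=-3.394: |R|=0.29382 <1
  x=-2.402: |R|=0.05576 <1
  x=-2.029: |R|=0.06840 <1
  x=-4.508: |R|=1.23381 >1
  x=-4.389: |R|=1.10577 >1
  x=-4.333: |R|=1.04781 >1
Stable set (-4.2857, 0).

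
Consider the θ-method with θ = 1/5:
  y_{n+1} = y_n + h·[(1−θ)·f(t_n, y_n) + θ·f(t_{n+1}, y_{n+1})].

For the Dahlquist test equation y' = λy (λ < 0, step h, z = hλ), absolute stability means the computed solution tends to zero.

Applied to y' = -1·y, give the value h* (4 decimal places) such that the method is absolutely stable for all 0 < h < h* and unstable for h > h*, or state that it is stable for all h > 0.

With y'=λy (z=hλ):
  y_{n+1} = y_n + z·[4/5·y_n + 1/5·y_{n+1}] ⇒ (1 − 1/5z)y_{n+1} = (1 + 4/5z)y_n
  Hence R(z) = (1 + 4/5z)/(1 − 1/5z).

Find x<0 with |R(x)|<1.
x=-1.17: |R|=0.0519
R=−1: 1+4/5x = −1+1/5x ⇒ -3/5x=2 ⇒ x=2/(-3/5)=-3.3333
Confirm numerically:
  x=-2.535: |R|=0.68215 <1
  x=-2.450: |R|=0.64430 <1
  x=-1.653: |R|=0.24230 <1
  x=-3.805: |R|=1.16070 >1
  x=-3.722: |R|=1.13368 >1
  x=-3.601: |R|=1.09336 >1
So |R|<1 on (-3.3333, 0).

(-3.3333,0); λ=-1 ⇒ h* = (10/3)/1 = 3.3333.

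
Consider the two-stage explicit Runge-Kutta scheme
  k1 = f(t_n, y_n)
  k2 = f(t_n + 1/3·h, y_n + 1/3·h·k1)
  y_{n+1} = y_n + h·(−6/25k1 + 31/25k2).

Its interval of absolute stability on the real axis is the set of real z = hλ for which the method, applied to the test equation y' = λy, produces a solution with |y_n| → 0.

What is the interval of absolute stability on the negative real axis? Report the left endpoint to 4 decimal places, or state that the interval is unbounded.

z∈(-2.4194,0).

With y'=λy (z=hλ):
  k1=λy_n ⇒ h·k1=z·y_n;  k2=λ(1+1/3z)y_n ⇒ h·k2=z(1+1/3z)y_n
  y_{n+1}/y_n = 1 − 6/25z + 31/25z(1+1/3z) = 1 + z + 31/75z²
  Hence R(z) = 1 + z + 31/75z².

Need |R(x)|<1, x<0.
x=-1.76: |R|=0.5203
R=1: x+31/75x²=0 ⇒ x=−75/31=-2.4194; min R=1−1/(4·31/75)=0.3952>−1
Confirm numerically:
  x=-2.276: |R|=0.86514 <1
  x=-1.852: |R|=0.56569 <1
  x=-1.576: |R|=0.45063 <1
  x=-0.989: |R|=0.41529 <1
  x=-2.585: |R|=1.17699 >1
  x=-2.512: |R|=1.09619 >1
Interval (-2.4194, 0).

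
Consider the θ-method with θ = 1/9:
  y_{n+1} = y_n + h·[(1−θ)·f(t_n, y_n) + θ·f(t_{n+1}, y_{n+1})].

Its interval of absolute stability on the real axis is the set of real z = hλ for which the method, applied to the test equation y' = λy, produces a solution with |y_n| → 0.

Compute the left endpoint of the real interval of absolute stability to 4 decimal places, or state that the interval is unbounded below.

left endpoint -2.5714.

Set f=λy, z=hλ:
  y_{n+1} = y_n + z·[8/9·y_n + 1/9·y_{n+1}] ⇒ (1 − 1/9z)y_{n+1} = (1 + 8/9z)y_n
  ⇒ R(z) = (1 + 8/9z)/(1 − 1/9z).

Solve |R(x)|<1 on ℝ⁻.
x=-0.89: |R|=0.1901
R=−1: 1+8/9x = −1+1/9x ⇒ -7/9x=2 ⇒ x=2/(-7/9)=-2.5714
Confirm numerically:
  x=-2.230: |R|=0.78718 <1
  x=-2.204: |R|=0.77044 <1
  x=-1.836: |R|=0.52492 <1
  x=-1.808: |R|=0.50555 <1
  x=-2.979: |R|=1.23817 >1
  x=-2.865: |R|=1.17320 >1
So |R|<1 on (-2.5714, 0).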